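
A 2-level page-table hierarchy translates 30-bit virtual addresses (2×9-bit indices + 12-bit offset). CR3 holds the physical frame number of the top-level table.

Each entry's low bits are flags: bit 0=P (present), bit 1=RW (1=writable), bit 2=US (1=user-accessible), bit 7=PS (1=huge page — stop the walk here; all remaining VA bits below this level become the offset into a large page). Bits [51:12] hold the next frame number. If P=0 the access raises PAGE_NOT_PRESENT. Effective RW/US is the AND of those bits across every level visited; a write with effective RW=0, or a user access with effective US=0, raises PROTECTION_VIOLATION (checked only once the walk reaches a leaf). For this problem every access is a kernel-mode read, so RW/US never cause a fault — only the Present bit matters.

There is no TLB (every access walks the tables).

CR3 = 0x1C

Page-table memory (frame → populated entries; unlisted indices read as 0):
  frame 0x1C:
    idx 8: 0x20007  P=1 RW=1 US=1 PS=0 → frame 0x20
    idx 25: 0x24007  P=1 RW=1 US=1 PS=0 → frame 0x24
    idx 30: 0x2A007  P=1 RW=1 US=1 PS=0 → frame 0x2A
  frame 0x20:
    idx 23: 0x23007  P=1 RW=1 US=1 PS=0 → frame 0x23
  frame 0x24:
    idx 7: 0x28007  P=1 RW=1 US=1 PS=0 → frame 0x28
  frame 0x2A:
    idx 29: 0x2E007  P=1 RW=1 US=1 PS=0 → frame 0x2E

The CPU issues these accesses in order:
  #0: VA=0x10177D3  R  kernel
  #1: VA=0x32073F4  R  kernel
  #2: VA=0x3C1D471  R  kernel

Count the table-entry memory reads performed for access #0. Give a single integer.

Trace:
#0 VA=0x10177D3 (r,kernel):
  [0] read 0x1C idx=8: raw=0x20007 flags P=1 W=1 U=1 S=0
  [1] read 0x20 idx=23: raw=0x23007 flags P=1 W=1 U=1 S=0
  ⇒ phys 0x237D3  [2 reads]
#1 VA=0x32073F4 (r,kernel):
  [0] read 0x1C idx=25: raw=0x24007 flags P=1 W=1 U=1 S=0
  [1] read 0x24 idx=7: raw=0x28007 flags P=1 W=1 U=1 S=0
  ⇒ phys 0x283F4  [2 reads]
#2 VA=0x3C1D471 (r,kernel):
  [0] read 0x1C idx=30: raw=0x2A007 flags P=1 W=1 U=1 S=0
  [1] read 0x2A idx=29: raw=0x2E007 flags P=1 W=1 U=1 S=0
  ⇒ phys 0x2E471  [2 reads]

Entries read for #0: 2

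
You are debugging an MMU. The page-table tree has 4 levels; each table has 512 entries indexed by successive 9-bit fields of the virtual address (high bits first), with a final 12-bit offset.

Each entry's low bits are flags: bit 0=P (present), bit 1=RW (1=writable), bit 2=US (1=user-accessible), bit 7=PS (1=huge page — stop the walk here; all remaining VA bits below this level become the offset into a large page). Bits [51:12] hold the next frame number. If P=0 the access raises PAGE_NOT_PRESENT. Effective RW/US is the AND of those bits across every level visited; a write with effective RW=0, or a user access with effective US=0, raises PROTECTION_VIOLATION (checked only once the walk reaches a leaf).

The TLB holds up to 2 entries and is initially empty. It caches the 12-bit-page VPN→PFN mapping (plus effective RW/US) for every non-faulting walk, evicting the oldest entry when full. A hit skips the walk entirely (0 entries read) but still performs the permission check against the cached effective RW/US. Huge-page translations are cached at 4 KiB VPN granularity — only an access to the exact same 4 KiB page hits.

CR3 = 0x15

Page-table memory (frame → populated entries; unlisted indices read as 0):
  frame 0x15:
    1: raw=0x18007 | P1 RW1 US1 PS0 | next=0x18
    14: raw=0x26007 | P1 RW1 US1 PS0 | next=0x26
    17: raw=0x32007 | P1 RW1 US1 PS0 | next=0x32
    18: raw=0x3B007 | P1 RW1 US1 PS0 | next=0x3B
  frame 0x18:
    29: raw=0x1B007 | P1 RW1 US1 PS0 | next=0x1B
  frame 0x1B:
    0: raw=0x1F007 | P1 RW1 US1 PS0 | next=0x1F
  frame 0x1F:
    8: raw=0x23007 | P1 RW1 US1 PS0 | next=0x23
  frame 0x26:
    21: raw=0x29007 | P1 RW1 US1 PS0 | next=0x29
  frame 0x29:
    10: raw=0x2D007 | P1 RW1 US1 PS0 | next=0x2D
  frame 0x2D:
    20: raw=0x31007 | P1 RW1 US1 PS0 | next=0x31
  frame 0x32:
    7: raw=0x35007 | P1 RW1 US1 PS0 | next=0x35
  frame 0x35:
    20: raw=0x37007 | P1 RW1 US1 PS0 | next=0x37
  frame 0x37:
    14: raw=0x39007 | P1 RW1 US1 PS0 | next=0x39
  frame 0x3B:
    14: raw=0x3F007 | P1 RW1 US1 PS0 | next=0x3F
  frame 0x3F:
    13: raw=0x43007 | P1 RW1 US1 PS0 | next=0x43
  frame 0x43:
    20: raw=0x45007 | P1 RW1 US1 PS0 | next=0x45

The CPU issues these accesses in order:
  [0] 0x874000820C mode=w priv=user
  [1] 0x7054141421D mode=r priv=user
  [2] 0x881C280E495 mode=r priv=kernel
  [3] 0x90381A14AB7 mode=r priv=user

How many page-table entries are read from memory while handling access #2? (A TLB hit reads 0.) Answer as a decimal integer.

Walk each access:
#0 VA=0x874000820C (w,user):
  L0: frame=0x15 idx=1 entry=0x18007 [P=1 RW=1 US=1 PS=0]
  L1: frame=0x18 idx=29 entry=0x1B007 [P=1 RW=1 US=1 PS=0]
  L2: frame=0x1B idx=0 entry=0x1F007 [P=1 RW=1 US=1 PS=0]
  L3: frame=0x1F idx=8 entry=0x23007 [P=1 RW=1 US=1 PS=0]
  ✓ 0x2320C  — 4 lookups
#1 VA=0x7054141421D (r,user):
  L0: frame=0x15 idx=14 entry=0x26007 [P=1 RW=1 US=1 PS=0]
  L1: frame=0x26 idx=21 entry=0x29007 [P=1 RW=1 US=1 PS=0]
  L2: frame=0x29 idx=10 entry=0x2D007 [P=1 RW=1 US=1 PS=0]
  L3: frame=0x2D idx=20 entry=0x31007 [P=1 RW=1 US=1 PS=0]
  ✓ 0x3121D  — 4 lookups
#2 VA=0x881C280E495 (r,kernel):
  L0: frame=0x15 idx=17 entry=0x32007 [P=1 RW=1 US=1 PS=0]
  L1: frame=0x32 idx=7 entry=0x35007 [P=1 RW=1 US=1 PS=0]
  L2: frame=0x35 idx=20 entry=0x37007 [P=1 RW=1 US=1 PS=0]
  L3: frame=0x37 idx=14 entry=0x39007 [P=1 RW=1 US=1 PS=0]
  ✓ 0x39495  — 4 lookups
#3 VA=0x90381A14AB7 (r,user):
  L0: frame=0x15 idx=18 entry=0x3B007 [P=1 RW=1 US=1 PS=0]
  L1: frame=0x3B idx=14 entry=0x3F007 [P=1 RW=1 US=1 PS=0]
  L2: frame=0x3F idx=13 entry=0x43007 [P=1 RW=1 US=1 PS=0]
  L3: frame=0x43 idx=20 entry=0x45007 [P=1 RW=1 US=1 PS=0]
  ✓ 0x45AB7  — 4 lookups

Entries read for #2: 4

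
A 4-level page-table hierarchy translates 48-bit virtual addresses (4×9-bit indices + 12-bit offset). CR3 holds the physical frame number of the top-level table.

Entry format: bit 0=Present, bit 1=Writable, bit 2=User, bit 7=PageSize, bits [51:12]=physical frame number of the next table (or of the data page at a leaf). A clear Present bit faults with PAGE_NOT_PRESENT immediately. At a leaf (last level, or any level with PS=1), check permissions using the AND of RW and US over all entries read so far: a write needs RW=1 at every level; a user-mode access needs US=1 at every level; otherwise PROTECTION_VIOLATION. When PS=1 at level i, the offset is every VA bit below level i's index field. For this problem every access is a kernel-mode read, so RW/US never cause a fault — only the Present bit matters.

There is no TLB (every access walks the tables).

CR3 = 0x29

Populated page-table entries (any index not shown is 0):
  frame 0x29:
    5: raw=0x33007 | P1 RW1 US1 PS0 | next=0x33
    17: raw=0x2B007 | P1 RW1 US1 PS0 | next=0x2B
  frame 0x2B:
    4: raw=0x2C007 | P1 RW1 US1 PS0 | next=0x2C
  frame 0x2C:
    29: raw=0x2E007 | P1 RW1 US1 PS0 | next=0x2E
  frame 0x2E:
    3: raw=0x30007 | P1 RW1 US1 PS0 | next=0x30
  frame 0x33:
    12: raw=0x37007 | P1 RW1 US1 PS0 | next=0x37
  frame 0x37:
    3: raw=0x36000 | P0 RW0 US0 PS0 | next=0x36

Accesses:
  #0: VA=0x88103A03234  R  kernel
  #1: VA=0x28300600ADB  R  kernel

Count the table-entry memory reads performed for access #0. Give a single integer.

Walk each access:
#0 VA=0x88103A03234 (r,kernel):
  L0: frame=0x29 idx=17 entry=0x2B007 [P=1 RW=1 US=1 PS=0]
  L1: frame=0x2B idx=4 entry=0x2C007 [P=1 RW=1 US=1 PS=0]
  L2: frame=0x2C idx=29 entry=0x2E007 [P=1 RW=1 US=1 PS=0]
  L3: frame=0x2E idx=3 entry=0x30007 [P=1 RW=1 US=1 PS=0]
  ⇒ phys 0x30234  [4 reads]
#1 VA=0x28300600ADB (r,kernel):
  L0: frame=0x29 idx=5 entry=0x33007 [P=1 RW=1 US=1 PS=0]
  L1: frame=0x33 idx=12 entry=0x37007 [P=1 RW=1 US=1 PS=0]
  L2: frame=0x37 idx=3 entry=0x36000 [P=0 RW=0 US=0 PS=0]
  ✗ PAGE_NOT_PRESENT  [3 reads]

Entries read for #0: 4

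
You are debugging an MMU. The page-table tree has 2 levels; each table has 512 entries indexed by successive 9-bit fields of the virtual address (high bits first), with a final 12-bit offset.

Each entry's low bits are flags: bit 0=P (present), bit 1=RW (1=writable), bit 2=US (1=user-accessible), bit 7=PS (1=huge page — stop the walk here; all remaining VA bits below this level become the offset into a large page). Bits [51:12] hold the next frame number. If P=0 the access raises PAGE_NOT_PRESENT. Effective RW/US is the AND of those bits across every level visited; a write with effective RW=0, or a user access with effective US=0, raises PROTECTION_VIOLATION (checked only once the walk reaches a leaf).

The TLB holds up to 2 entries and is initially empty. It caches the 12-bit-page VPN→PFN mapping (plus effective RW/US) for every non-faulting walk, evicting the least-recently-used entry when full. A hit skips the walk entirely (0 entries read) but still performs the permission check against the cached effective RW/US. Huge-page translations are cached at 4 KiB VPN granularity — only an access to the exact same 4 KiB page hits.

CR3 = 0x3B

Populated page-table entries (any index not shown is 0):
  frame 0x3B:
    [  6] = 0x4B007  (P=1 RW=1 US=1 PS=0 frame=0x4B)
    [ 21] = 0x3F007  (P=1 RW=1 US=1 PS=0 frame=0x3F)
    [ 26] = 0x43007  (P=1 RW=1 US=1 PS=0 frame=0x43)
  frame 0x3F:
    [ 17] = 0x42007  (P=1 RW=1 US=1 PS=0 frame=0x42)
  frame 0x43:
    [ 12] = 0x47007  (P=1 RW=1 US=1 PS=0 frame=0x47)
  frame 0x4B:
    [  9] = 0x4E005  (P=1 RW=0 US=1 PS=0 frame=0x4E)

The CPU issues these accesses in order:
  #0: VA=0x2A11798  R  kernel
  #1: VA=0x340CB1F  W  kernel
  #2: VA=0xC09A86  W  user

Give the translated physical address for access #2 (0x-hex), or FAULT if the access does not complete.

Walk each access:
#0 VA=0x2A11798 (r,kernel):
  L0: frame=0x3B idx=21 entry=0x3F007 [P=1 RW=1 US=1 PS=0]
  L1: frame=0x3F idx=17 entry=0x42007 [P=1 RW=1 US=1 PS=0]
  ✓ 0x42798  — 2 lookups
#1 VA=0x340CB1F (w,kernel):
  L0: frame=0x3B idx=26 entry=0x43007 [P=1 RW=1 US=1 PS=0]
  L1: frame=0x43 idx=12 entry=0x47007 [P=1 RW=1 US=1 PS=0]
  ✓ 0x47B1F  — 2 lookups
#2 VA=0xC09A86 (w,user):
  L0: frame=0x3B idx=6 entry=0x4B007 [P=1 RW=1 US=1 PS=0]
  L1: frame=0x4B idx=9 entry=0x4E005 [P=1 RW=0 US=1 PS=0]
  → PROTECTION_VIOLATION  (2 entries read)

Access #2 PA: FAULT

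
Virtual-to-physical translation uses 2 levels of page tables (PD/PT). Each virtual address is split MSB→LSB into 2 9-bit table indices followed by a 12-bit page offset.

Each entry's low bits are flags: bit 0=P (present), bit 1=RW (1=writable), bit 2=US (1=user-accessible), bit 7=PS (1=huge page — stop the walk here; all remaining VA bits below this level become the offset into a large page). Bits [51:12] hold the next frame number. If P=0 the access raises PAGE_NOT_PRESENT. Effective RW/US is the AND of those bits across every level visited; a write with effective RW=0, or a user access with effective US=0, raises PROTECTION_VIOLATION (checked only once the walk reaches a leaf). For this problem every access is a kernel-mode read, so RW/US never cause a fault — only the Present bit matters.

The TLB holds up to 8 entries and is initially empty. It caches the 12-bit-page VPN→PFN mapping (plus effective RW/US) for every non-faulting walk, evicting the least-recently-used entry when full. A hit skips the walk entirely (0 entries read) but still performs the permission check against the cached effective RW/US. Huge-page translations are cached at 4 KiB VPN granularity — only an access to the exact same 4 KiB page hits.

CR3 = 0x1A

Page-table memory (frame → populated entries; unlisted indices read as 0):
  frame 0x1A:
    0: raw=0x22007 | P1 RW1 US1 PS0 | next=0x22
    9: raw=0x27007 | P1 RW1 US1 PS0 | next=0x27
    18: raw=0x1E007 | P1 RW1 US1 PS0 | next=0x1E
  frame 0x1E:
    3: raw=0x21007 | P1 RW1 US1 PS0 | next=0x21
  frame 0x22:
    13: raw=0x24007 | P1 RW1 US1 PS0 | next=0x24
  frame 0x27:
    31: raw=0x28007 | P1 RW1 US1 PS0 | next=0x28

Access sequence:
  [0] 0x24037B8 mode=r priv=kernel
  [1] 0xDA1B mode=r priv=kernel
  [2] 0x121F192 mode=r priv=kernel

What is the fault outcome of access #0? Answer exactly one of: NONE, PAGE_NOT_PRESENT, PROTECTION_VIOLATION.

Per-access translation:
#0 VA=0x24037B8 (r,kernel):
  L0: frame=0x1A idx=18 entry=0x1E007 [P=1 RW=1 US=1 PS=0]
  L1: frame=0x1E idx=3 entry=0x21007 [P=1 RW=1 US=1 PS=0]
  ✓ 0x217B8  — 2 lookups
#1 VA=0xDA1B (r,kernel):
  L0: frame=0x1A idx=0 entry=0x22007 [P=1 RW=1 US=1 PS=0]
  L1: frame=0x22 idx=13 entry=0x24007 [P=1 RW=1 US=1 PS=0]
  ✓ 0x24A1B  — 2 lookups
#2 VA=0x121F192 (r,kernel):
  L0: frame=0x1A idx=9 entry=0x27007 [P=1 RW=1 US=1 PS=0]
  L1: frame=0x27 idx=31 entry=0x28007 [P=1 RW=1 US=1 PS=0]
  ✓ 0x28192  — 2 lookups

Access #0 fault: NONE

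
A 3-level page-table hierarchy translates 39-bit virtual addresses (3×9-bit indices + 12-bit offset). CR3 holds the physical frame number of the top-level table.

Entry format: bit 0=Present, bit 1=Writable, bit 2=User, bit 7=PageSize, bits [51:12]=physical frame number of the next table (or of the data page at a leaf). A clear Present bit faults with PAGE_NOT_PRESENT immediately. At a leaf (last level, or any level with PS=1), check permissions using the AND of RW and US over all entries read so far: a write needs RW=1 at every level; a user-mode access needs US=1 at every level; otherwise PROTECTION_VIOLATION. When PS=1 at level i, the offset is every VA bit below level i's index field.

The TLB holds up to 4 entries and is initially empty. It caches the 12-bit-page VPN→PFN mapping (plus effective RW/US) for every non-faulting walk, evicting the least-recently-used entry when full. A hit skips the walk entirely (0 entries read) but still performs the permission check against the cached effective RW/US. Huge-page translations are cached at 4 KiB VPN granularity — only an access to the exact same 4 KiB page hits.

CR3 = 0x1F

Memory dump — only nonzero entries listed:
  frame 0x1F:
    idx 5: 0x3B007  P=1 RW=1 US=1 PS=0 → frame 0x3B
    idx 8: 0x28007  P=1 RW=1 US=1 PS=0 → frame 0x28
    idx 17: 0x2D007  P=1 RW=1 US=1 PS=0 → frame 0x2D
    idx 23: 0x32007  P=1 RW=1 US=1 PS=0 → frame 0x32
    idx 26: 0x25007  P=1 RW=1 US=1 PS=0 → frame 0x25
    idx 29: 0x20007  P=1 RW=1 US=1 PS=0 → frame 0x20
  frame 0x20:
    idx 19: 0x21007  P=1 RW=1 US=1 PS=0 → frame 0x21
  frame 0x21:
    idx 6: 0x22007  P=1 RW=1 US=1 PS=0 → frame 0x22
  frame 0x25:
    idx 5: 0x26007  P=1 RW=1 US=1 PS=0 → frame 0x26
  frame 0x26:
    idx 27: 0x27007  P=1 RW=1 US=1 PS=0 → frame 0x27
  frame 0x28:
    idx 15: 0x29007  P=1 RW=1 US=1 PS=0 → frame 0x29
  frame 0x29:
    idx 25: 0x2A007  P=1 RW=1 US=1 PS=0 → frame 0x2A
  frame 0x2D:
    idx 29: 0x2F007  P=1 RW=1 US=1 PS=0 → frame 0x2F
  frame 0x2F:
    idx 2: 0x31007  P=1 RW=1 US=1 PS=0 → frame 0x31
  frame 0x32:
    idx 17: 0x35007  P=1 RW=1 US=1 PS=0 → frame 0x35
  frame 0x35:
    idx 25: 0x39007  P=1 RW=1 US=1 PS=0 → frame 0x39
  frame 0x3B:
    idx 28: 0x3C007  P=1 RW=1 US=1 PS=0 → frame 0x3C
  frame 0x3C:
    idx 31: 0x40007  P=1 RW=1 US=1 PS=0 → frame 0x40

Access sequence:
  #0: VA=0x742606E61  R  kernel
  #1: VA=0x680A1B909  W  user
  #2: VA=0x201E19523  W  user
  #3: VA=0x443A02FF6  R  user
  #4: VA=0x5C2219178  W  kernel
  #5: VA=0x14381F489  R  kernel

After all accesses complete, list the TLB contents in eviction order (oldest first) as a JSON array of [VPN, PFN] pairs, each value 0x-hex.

Walk each access:
#0 VA=0x742606E61 (r,kernel):
  L0 @0x1F[29] → 0x20007  P=1,RW=1,US=1,PS=0
  L1 @0x20[19] → 0x21007  P=1,RW=1,US=1,PS=0
  L2 @0x21[6] → 0x22007  P=1,RW=1,US=1,PS=0
  ⇒ phys 0x22E61  [3 reads]
#1 VA=0x680A1B909 (w,user):
  L0 @0x1F[26] → 0x25007  P=1,RW=1,US=1,PS=0
  L1 @0x25[5] → 0x26007  P=1,RW=1,US=1,PS=0
  L2 @0x26[27] → 0x27007  P=1,RW=1,US=1,PS=0
  ⇒ phys 0x27909  [3 reads]
#2 VA=0x201E19523 (w,user):
  L0 @0x1F[8] → 0x28007  P=1,RW=1,US=1,PS=0
  L1 @0x28[15] → 0x29007  P=1,RW=1,US=1,PS=0
  L2 @0x29[25] → 0x2A007  P=1,RW=1,US=1,PS=0
  ⇒ phys 0x2A523  [3 reads]
#3 VA=0x443A02FF6 (r,user):
  L0 @0x1F[17] → 0x2D007  P=1,RW=1,US=1,PS=0
  L1 @0x2D[29] → 0x2F007  P=1,RW=1,US=1,PS=0
  L2 @0x2F[2] → 0x31007  P=1,RW=1,US=1,PS=0
  ⇒ phys 0x31FF6  [3 reads]
#4 VA=0x5C2219178 (w,kernel):
  L0 @0x1F[23] → 0x32007  P=1,RW=1,US=1,PS=0
  L1 @0x32[17] → 0x35007  P=1,RW=1,US=1,PS=0
  L2 @0x35[25] → 0x39007  P=1,RW=1,US=1,PS=0
  ⇒ phys 0x39178  [3 reads]
#5 VA=0x14381F489 (r,kernel):
  L0 @0x1F[5] → 0x3B007  P=1,RW=1,US=1,PS=0
  L1 @0x3B[28] → 0x3C007  P=1,RW=1,US=1,PS=0
  L2 @0x3C[31] → 0x40007  P=1,RW=1,US=1,PS=0
  ⇒ phys 0x40489  [3 reads]

TLB: [["0x201E19", "0x2A"], ["0x443A02", "0x31"], ["0x5C2219", "0x39"], ["0x14381F", "0x40"]]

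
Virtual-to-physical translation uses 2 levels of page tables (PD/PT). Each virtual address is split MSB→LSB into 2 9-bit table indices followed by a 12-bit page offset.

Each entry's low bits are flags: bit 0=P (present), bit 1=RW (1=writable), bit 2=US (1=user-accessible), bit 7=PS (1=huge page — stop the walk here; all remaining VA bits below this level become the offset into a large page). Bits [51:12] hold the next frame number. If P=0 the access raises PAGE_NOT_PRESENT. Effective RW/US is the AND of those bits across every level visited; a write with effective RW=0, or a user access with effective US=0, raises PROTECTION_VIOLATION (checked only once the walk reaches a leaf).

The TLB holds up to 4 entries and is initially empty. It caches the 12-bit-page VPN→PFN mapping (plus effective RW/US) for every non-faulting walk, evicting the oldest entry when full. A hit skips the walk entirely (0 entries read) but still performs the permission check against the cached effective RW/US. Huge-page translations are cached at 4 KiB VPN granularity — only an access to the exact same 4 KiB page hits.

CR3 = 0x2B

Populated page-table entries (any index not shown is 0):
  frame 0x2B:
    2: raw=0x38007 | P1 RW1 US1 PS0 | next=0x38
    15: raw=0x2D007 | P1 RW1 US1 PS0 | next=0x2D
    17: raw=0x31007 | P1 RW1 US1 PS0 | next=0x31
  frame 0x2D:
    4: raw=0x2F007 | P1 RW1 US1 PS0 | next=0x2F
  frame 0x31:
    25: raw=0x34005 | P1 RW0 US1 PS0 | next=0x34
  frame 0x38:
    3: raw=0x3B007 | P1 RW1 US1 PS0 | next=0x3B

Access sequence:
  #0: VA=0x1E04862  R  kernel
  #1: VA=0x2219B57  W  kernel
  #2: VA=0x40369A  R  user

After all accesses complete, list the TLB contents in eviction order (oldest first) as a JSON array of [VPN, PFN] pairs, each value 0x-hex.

Walk each access:
#0 VA=0x1E04862 (r,kernel):
  L0: frame=0x2B idx=15 entry=0x2D007 [P=1 RW=1 US=1 PS=0]
  L1: frame=0x2D idx=4 entry=0x2F007 [P=1 RW=1 US=1 PS=0]
  ⇒ phys 0x2F862  [2 reads]
#1 VA=0x2219B57 (w,kernel):
  L0: frame=0x2B idx=17 entry=0x31007 [P=1 RW=1 US=1 PS=0]
  L1: frame=0x31 idx=25 entry=0x34005 [P=1 RW=0 US=1 PS=0]
  ⇒ fault: PROTECTION_VIOLATION  — 2 lookups
#2 VA=0x40369A (r,user):
  L0: frame=0x2B idx=2 entry=0x38007 [P=1 RW=1 US=1 PS=0]
  L1: frame=0x38 idx=3 entry=0x3B007 [P=1 RW=1 US=1 PS=0]
  ⇒ phys 0x3B69A  [2 reads]

TLB: [["0x1E04", "0x2F"], ["0x403", "0x3B"]]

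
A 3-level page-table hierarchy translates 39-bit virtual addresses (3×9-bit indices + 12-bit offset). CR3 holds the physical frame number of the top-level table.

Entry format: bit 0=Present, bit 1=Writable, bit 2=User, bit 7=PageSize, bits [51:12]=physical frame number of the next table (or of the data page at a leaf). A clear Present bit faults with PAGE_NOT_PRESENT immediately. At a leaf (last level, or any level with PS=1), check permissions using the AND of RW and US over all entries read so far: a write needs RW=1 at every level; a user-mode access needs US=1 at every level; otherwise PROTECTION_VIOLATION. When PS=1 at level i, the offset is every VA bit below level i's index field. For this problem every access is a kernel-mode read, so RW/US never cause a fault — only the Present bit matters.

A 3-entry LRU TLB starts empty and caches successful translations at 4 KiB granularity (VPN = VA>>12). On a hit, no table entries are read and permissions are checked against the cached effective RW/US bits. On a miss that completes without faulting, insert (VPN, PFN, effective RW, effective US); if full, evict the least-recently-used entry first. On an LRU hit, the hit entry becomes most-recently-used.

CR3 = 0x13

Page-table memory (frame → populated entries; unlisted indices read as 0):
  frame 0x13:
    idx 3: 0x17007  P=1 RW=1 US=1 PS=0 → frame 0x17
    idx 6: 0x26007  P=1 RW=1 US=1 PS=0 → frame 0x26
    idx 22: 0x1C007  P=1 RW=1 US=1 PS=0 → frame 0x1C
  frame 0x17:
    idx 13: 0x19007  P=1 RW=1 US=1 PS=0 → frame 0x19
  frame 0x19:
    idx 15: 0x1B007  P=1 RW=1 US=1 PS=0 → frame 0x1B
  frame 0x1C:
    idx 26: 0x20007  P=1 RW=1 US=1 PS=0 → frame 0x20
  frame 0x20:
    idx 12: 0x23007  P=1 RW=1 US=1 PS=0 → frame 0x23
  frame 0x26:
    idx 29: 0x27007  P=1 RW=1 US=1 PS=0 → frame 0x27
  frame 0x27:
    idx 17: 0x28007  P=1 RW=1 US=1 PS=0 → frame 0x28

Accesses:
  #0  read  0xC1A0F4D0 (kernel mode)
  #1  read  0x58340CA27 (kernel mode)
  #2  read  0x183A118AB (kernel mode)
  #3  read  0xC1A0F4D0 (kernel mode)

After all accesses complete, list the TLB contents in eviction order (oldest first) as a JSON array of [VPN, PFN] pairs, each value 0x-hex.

Trace:
#0 VA=0xC1A0F4D0 (r,kernel):
  L0: frame=0x13 idx=3 entry=0x17007 [P=1 RW=1 US=1 PS=0]
  L1: frame=0x17 idx=13 entry=0x19007 [P=1 RW=1 US=1 PS=0]
  L2: frame=0x19 idx=15 entry=0x1B007 [P=1 RW=1 US=1 PS=0]
  → PA=0x1B4D0  (3 entries read)
#1 VA=0x58340CA27 (r,kernel):
  L0: frame=0x13 idx=22 entry=0x1C007 [P=1 RW=1 US=1 PS=0]
  L1: frame=0x1C idx=26 entry=0x20007 [P=1 RW=1 US=1 PS=0]
  L2: frame=0x20 idx=12 entry=0x23007 [P=1 RW=1 US=1 PS=0]
  → PA=0x23A27  (3 entries read)
#2 VA=0x183A118AB (r,kernel):
  L0: frame=0x13 idx=6 entry=0x26007 [P=1 RW=1 US=1 PS=0]
  L1: frame=0x26 idx=29 entry=0x27007 [P=1 RW=1 US=1 PS=0]
  L2: frame=0x27 idx=17 entry=0x28007 [P=1 RW=1 US=1 PS=0]
  → PA=0x288AB  (3 entries read)
#3 VA=0xC1A0F4D0 (r,kernel):
  TLB hit vpn=0xC1A0F → PA=0x1B4D0

TLB: [["0x58340C", "0x23"], ["0x183A11", "0x28"], ["0xC1A0F", "0x1B"]]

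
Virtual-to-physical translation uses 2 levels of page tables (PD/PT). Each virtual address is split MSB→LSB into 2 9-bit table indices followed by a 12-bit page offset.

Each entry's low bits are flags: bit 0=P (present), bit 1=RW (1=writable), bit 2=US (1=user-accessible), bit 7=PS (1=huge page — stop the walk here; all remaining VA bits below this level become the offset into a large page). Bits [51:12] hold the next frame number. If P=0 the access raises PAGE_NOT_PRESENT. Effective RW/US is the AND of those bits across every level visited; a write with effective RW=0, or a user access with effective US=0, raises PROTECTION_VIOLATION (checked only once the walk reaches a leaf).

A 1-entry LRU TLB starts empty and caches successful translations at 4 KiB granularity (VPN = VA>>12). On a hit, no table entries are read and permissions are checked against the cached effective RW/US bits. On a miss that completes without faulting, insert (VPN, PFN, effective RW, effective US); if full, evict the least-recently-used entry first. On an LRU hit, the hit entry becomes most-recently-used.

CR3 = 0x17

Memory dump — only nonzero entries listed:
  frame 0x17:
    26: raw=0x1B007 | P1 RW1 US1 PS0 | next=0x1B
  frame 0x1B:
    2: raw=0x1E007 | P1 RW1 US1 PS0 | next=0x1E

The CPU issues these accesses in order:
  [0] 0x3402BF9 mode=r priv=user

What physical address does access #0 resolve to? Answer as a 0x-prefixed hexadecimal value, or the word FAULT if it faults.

Trace:
#0 VA=0x3402BF9 (r,user):
  [0] read 0x17 idx=26: raw=0x1B007 flags P=1 W=1 U=1 S=0
  [1] read 0x1B idx=2: raw=0x1E007 flags P=1 W=1 U=1 S=0
  ✓ 0x1EBF9  — 2 lookups

Access #0 PA: 0x1EBF9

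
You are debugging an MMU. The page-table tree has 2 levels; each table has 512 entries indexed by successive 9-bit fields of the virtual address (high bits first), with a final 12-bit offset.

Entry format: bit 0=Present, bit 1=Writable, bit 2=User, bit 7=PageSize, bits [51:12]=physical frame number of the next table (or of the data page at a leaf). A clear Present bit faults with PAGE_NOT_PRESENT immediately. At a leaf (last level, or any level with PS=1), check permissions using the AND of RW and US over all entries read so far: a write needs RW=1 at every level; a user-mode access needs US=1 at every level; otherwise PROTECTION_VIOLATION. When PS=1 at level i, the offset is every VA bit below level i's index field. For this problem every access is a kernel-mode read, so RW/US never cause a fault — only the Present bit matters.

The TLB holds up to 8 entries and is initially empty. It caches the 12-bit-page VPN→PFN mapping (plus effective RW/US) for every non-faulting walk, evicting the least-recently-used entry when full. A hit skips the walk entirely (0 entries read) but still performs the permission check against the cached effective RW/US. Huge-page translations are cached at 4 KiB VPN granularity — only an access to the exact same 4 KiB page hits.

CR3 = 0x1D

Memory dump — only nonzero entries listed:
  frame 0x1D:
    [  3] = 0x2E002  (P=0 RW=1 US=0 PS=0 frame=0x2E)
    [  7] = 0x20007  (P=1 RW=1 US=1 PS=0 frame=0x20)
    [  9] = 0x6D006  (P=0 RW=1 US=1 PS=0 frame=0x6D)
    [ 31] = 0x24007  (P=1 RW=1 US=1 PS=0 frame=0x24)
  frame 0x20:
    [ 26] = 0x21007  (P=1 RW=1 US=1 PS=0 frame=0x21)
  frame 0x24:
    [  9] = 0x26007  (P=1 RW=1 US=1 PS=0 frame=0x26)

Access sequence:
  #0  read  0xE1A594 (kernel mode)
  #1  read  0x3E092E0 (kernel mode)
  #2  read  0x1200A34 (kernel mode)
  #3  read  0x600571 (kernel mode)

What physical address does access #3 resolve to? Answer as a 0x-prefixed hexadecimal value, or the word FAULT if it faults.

Walk each access:
#0 VA=0xE1A594 (r,kernel):
  lvl0: tbl 0x1D, slot 7 ⇒ 0x20007 (P1/RW1/US1/PS0)
  lvl1: tbl 0x20, slot 26 ⇒ 0x21007 (P1/RW1/US1/PS0)
  ⇒ phys 0x21594  [2 reads]
#1 VA=0x3E092E0 (r,kernel):
  lvl0: tbl 0x1D, slot 31 ⇒ 0x24007 (P1/RW1/US1/PS0)
  lvl1: tbl 0x24, slot 9 ⇒ 0x26007 (P1/RW1/US1/PS0)
  ⇒ phys 0x262E0  [2 reads]
#2 VA=0x1200A34 (r,kernel):
  lvl0: tbl 0x1D, slot 9 ⇒ 0x6D006 (P0/RW1/US1/PS0)
  → PAGE_NOT_PRESENT  (1 entries read)
#3 VA=0x600571 (r,kernel):
  lvl0: tbl 0x1D, slot 3 ⇒ 0x2E002 (P0/RW1/US0/PS0)
  → PAGE_NOT_PRESENT  (1 entries read)

Access #3 PA: FAULT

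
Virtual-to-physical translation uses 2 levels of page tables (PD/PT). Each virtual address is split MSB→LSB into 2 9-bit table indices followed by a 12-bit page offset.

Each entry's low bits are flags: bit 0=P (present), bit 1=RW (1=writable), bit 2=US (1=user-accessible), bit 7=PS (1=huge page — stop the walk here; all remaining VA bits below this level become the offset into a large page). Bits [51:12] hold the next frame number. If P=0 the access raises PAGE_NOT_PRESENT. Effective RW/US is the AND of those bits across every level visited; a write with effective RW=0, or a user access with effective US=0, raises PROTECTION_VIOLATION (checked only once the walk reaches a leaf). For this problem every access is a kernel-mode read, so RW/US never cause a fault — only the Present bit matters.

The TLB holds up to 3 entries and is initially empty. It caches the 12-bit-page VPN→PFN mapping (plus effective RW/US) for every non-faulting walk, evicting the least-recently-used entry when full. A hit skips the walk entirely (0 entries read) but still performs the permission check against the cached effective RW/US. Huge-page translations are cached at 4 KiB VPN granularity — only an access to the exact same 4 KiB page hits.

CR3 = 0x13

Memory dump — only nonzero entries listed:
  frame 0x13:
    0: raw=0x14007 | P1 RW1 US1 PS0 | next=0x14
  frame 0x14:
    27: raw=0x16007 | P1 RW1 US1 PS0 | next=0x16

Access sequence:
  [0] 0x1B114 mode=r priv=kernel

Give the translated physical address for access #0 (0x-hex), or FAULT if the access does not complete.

Trace:
#0 VA=0x1B114 (r,kernel):
  [0] read 0x13 idx=0: raw=0x14007 flags P=1 W=1 U=1 S=0
  [1] read 0x14 idx=27: raw=0x16007 flags P=1 W=1 U=1 S=0
  ⇒ phys 0x16114  [2 reads]

Access #0 PA: 0x16114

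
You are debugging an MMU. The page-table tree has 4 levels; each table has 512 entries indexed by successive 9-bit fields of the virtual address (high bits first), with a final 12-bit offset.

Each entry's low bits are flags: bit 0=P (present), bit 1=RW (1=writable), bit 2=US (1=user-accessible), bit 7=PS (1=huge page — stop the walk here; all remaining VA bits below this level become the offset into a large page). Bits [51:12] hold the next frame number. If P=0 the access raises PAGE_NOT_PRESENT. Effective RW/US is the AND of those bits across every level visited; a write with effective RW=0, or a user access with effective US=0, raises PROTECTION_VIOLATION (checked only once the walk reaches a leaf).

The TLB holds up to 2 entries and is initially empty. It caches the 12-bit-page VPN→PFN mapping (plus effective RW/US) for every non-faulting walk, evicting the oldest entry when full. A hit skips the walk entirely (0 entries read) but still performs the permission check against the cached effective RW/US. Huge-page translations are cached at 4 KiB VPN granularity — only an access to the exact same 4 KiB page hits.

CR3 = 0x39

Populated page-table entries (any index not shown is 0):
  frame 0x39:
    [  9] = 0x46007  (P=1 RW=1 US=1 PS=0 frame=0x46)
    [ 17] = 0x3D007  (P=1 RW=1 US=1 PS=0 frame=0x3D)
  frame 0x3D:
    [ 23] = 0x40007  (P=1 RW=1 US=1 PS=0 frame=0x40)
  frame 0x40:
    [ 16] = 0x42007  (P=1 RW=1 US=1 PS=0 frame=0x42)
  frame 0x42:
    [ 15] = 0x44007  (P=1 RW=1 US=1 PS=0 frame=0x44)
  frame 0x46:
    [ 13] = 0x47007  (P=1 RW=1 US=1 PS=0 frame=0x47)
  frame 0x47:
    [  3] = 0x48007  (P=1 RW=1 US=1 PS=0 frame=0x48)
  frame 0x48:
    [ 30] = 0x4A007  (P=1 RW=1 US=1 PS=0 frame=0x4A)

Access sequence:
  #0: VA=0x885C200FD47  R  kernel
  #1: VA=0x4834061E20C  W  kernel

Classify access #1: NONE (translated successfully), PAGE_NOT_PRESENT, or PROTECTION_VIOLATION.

Per-access translation:
#0 VA=0x885C200FD47 (r,kernel):
  L0: frame=0x39 idx=17 entry=0x3D007 [P=1 RW=1 US=1 PS=0]
  L1: frame=0x3D idx=23 entry=0x40007 [P=1 RW=1 US=1 PS=0]
  L2: frame=0x40 idx=16 entry=0x42007 [P=1 RW=1 US=1 PS=0]
  L3: frame=0x42 idx=15 entry=0x44007 [P=1 RW=1 US=1 PS=0]
  ✓ 0x44D47  — 4 lookups
#1 VA=0x4834061E20C (w,kernel):
  L0: frame=0x39 idx=9 entry=0x46007 [P=1 RW=1 US=1 PS=0]
  L1: frame=0x46 idx=13 entry=0x47007 [P=1 RW=1 US=1 PS=0]
  L2: frame=0x47 idx=3 entry=0x48007 [P=1 RW=1 US=1 PS=0]
  L3: frame=0x48 idx=30 entry=0x4A007 [P=1 RW=1 US=1 PS=0]
  ✓ 0x4A20C  — 4 lookups

Access #1 fault: NONE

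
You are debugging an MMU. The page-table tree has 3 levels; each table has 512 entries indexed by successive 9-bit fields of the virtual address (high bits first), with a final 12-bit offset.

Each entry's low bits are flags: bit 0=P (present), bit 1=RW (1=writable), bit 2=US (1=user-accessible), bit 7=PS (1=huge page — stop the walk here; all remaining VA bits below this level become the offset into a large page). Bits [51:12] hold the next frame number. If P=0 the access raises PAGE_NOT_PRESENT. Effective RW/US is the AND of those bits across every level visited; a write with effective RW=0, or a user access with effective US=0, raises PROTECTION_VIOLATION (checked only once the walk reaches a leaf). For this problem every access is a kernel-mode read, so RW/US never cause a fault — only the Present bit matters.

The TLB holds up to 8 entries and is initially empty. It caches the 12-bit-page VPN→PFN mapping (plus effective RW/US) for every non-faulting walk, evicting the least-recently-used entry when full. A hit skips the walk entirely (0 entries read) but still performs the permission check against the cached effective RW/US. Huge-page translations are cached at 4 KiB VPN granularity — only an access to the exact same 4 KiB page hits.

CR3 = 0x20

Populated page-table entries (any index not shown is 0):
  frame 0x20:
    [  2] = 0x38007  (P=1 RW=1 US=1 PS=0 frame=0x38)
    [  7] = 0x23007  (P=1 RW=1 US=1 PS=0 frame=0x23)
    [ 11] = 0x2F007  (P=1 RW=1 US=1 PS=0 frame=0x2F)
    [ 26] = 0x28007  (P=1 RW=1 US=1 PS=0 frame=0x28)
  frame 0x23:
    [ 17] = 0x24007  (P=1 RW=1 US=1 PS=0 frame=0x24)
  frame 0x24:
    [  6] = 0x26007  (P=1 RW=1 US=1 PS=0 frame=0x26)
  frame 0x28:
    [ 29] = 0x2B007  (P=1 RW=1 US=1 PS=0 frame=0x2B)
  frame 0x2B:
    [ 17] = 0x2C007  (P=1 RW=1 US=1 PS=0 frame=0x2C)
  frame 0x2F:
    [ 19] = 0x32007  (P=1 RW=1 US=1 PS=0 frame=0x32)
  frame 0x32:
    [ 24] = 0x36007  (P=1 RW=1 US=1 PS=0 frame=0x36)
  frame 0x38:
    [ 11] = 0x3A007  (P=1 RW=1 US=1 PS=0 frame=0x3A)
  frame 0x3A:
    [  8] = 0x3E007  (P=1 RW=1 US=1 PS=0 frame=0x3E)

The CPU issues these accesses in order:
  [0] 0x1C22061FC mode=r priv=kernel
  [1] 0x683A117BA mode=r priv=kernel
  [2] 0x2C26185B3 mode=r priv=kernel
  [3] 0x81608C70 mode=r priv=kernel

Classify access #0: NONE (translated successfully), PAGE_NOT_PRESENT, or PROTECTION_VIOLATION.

Walk each access:
#0 VA=0x1C22061FC (r,kernel):
  lvl0: tbl 0x20, slot 7 ⇒ 0x23007 (P1/RW1/US1/PS0)
  lvl1: tbl 0x23, slot 17 ⇒ 0x24007 (P1/RW1/US1/PS0)
  lvl2: tbl 0x24, slot 6 ⇒ 0x26007 (P1/RW1/US1/PS0)
  → PA=0x261FC  (3 entries read)
#1 VA=0x683A117BA (r,kernel):
  lvl0: tbl 0x20, slot 26 ⇒ 0x28007 (P1/RW1/US1/PS0)
  lvl1: tbl 0x28, slot 29 ⇒ 0x2B007 (P1/RW1/US1/PS0)
  lvl2: tbl 0x2B, slot 17 ⇒ 0x2C007 (P1/RW1/US1/PS0)
  → PA=0x2C7BA  (3 entries read)
#2 VA=0x2C26185B3 (r,kernel):
  lvl0: tbl 0x20, slot 11 ⇒ 0x2F007 (P1/RW1/US1/PS0)
  lvl1: tbl 0x2F, slot 19 ⇒ 0x32007 (P1/RW1/US1/PS0)
  lvl2: tbl 0x32, slot 24 ⇒ 0x36007 (P1/RW1/US1/PS0)
  → PA=0x365B3  (3 entries read)
#3 VA=0x81608C70 (r,kernel):
  lvl0: tbl 0x20, slot 2 ⇒ 0x38007 (P1/RW1/US1/PS0)
  lvl1: tbl 0x38, slot 11 ⇒ 0x3A007 (P1/RW1/US1/PS0)
  lvl2: tbl 0x3A, slot 8 ⇒ 0x3E007 (P1/RW1/US1/PS0)
  → PA=0x3EC70  (3 entries read)

Access #0 fault: NONE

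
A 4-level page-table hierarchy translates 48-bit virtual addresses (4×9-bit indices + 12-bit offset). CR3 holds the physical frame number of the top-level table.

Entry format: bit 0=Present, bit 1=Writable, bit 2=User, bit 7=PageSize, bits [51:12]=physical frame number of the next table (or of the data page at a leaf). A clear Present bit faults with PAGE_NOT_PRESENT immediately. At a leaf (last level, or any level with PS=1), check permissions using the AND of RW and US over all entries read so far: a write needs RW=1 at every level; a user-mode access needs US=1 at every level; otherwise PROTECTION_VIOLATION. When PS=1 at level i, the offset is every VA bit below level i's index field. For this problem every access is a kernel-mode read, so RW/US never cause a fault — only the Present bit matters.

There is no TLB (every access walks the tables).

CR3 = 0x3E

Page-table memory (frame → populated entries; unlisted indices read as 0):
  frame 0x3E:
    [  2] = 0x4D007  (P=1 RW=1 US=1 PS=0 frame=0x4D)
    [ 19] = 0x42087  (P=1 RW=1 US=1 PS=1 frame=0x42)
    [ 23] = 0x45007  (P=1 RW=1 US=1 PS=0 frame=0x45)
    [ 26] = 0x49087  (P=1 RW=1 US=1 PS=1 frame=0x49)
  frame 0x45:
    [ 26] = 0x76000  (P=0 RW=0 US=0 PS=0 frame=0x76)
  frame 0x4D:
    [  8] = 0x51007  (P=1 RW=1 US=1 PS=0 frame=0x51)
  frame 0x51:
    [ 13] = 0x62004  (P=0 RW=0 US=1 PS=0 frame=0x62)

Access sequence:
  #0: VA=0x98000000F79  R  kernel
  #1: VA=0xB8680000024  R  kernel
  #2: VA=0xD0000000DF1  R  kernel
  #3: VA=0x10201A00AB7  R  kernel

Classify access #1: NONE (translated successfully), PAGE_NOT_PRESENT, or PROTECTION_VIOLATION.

Per-access translation:
#0 VA=0x98000000F79 (r,kernel):
  [0] read 0x3E idx=19: raw=0x42087 flags P=1 W=1 U=1 S=1
  ⇒ phys 0x42F79 (huge @L0)  [1 reads]
#1 VA=0xB8680000024 (r,kernel):
  [0] read 0x3E idx=23: raw=0x45007 flags P=1 W=1 U=1 S=0
  [1] read 0x45 idx=26: raw=0x76000 flags P=0 W=0 U=0 S=0
  ⇒ fault: PAGE_NOT_PRESENT  — 2 lookups
#2 VA=0xD0000000DF1 (r,kernel):
  [0] read 0x3E idx=26: raw=0x49087 flags P=1 W=1 U=1 S=1
  ⇒ phys 0x49DF1 (huge @L0)  [1 reads]
#3 VA=0x10201A00AB7 (r,kernel):
  [0] read 0x3E idx=2: raw=0x4D007 flags P=1 W=1 U=1 S=0
  [1] read 0x4D idx=8: raw=0x51007 flags P=1 W=1 U=1 S=0
  [2] read 0x51 idx=13: raw=0x62004 flags P=0 W=0 U=1 S=0
  ⇒ fault: PAGE_NOT_PRESENT  — 3 lookups

Access #1 fault: PAGE_NOT_PRESENT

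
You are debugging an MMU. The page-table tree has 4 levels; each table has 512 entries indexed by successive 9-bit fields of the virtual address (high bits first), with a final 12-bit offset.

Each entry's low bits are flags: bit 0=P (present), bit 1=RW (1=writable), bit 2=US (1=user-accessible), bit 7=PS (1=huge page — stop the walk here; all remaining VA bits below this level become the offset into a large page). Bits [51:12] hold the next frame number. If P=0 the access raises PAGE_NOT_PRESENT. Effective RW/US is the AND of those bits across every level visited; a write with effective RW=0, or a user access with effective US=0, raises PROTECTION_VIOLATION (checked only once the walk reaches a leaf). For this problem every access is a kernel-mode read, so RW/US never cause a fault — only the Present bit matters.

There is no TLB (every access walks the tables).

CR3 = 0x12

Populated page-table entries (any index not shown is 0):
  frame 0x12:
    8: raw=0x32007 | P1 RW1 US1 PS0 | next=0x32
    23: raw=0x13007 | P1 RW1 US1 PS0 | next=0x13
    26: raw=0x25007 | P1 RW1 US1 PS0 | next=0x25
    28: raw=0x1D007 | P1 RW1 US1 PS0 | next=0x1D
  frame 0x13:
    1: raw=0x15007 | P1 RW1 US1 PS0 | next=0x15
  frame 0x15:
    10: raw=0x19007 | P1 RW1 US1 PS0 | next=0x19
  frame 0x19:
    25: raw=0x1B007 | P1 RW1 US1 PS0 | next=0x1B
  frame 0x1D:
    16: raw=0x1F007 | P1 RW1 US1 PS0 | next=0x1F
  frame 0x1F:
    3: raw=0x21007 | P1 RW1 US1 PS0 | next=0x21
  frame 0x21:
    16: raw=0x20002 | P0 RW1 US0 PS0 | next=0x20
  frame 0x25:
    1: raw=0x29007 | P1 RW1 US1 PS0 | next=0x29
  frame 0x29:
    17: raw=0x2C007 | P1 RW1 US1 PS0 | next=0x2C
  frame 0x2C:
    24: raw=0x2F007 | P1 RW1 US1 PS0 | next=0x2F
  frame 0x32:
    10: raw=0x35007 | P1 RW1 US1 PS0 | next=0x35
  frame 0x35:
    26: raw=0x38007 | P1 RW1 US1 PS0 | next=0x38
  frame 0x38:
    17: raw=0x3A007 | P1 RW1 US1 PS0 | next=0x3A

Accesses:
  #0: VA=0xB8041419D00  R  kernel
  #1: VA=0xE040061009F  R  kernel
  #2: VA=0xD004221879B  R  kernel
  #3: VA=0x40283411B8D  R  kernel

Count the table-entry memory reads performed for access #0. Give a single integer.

Walk each access:
#0 VA=0xB8041419D00 (r,kernel):
  L0: frame=0x12 idx=23 entry=0x13007 [P=1 RW=1 US=1 PS=0]
  L1: frame=0x13 idx=1 entry=0x15007 [P=1 RW=1 US=1 PS=0]
  L2: frame=0x15 idx=10 entry=0x19007 [P=1 RW=1 US=1 PS=0]
  L3: frame=0x19 idx=25 entry=0x1B007 [P=1 RW=1 US=1 PS=0]
  ⇒ phys 0x1BD00  [4 reads]
#1 VA=0xE040061009F (r,kernel):
  L0: frame=0x12 idx=28 entry=0x1D007 [P=1 RW=1 US=1 PS=0]
  L1: frame=0x1D idx=16 entry=0x1F007 [P=1 RW=1 US=1 PS=0]
  L2: frame=0x1F idx=3 entry=0x21007 [P=1 RW=1 US=1 PS=0]
  L3: frame=0x21 idx=16 entry=0x20002 [P=0 RW=1 US=0 PS=0]
  ⇒ fault: PAGE_NOT_PRESENT  — 4 lookups
#2 VA=0xD004221879B (r,kernel):
  L0: frame=0x12 idx=26 entry=0x25007 [P=1 RW=1 US=1 PS=0]
  L1: frame=0x25 idx=1 entry=0x29007 [P=1 RW=1 US=1 PS=0]
  L2: frame=0x29 idx=17 entry=0x2C007 [P=1 RW=1 US=1 PS=0]
  L3: frame=0x2C idx=24 entry=0x2F007 [P=1 RW=1 US=1 PS=0]
  ⇒ phys 0x2F79B  [4 reads]
#3 VA=0x40283411B8D (r,kernel):
  L0: frame=0x12 idx=8 entry=0x32007 [P=1 RW=1 US=1 PS=0]
  L1: frame=0x32 idx=10 entry=0x35007 [P=1 RW=1 US=1 PS=0]
  L2: frame=0x35 idx=26 entry=0x38007 [P=1 RW=1 US=1 PS=0]
  L3: frame=0x38 idx=17 entry=0x3A007 [P=1 RW=1 US=1 PS=0]
  ⇒ phys 0x3AB8D  [4 reads]

Entries read for #0: 4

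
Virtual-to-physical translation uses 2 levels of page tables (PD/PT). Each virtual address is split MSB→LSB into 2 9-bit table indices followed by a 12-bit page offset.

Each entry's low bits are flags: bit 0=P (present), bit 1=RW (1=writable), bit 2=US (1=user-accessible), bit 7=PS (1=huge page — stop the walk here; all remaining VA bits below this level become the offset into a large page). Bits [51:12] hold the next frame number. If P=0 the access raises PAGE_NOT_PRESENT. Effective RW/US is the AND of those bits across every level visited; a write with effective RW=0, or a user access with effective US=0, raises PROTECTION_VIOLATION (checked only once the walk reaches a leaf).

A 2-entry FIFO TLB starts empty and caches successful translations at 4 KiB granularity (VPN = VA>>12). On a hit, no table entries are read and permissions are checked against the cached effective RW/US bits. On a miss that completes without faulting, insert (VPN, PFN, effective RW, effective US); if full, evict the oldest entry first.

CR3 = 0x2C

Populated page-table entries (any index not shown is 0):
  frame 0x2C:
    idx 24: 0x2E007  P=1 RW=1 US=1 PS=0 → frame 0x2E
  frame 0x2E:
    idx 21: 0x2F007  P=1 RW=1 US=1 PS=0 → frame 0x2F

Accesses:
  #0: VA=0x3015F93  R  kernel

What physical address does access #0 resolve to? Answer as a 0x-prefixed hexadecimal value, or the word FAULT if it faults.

Per-access translation:
#0 VA=0x3015F93 (r,kernel):
  [0] read 0x2C idx=24: raw=0x2E007 flags P=1 W=1 U=1 S=0
  [1] read 0x2E idx=21: raw=0x2F007 flags P=1 W=1 U=1 S=0
  ⇒ phys 0x2FF93  [2 reads]

Access #0 PA: 0x2FF93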